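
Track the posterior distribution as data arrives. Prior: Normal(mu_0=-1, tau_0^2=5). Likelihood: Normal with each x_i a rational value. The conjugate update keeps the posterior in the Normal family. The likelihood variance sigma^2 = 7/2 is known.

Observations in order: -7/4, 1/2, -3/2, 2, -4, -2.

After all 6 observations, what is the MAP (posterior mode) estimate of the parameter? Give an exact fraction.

-149/134

obs 1: x=-7/4 → posterior Normal(-49/34, 35/17)
obs 2: x=1/2 → posterior Normal(-13/18, 35/27)
obs 3: x=-3/2 → posterior Normal(-69/74, 35/37)
obs 4: x=2 → posterior Normal(-29/94, 35/47)
obs 5: x=-4 → posterior Normal(-109/114, 35/57)
obs 6: x=-2 → posterior Normal(-149/134, 35/67)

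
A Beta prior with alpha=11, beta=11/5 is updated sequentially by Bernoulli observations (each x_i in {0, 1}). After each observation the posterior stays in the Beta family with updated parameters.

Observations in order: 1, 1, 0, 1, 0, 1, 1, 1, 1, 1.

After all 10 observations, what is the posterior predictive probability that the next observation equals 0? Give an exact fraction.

21/116

obs 1: x=1 → posterior Beta(12, 11/5)
obs 2: x=1 → posterior Beta(13, 11/5)
obs 3: x=0 → posterior Beta(13, 16/5)
obs 4: x=1 → posterior Beta(14, 16/5)
obs 5: x=0 → posterior Beta(14, 21/5)
obs 6: x=1 → posterior Beta(15, 21/5)
obs 7: x=1 → posterior Beta(16, 21/5)
obs 8: x=1 → posterior Beta(17, 21/5)
obs 9: x=1 → posterior Beta(18, 21/5)
obs 10: x=1 → posterior Beta(19, 21/5)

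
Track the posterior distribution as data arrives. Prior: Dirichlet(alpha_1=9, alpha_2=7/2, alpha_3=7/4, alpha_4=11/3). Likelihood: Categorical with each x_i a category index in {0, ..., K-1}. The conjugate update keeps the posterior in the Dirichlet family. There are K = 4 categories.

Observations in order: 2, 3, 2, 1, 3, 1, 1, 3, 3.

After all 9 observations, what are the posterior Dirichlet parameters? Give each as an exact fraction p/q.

obs 1: x=2 → posterior Dirichlet(9, 7/2, 11/4, 11/3)
obs 2: x=3 → posterior Dirichlet(9, 7/2, 11/4, 14/3)
obs 3: x=2 → posterior Dirichlet(9, 7/2, 15/4, 14/3)
obs 4: x=1 → posterior Dirichlet(9, 9/2, 15/4, 14/3)
obs 5: x=3 → posterior Dirichlet(9, 9/2, 15/4, 17/3)
obs 6: x=1 → posterior Dirichlet(9, 11/2, 15/4, 17/3)
obs 7: x=1 → posterior Dirichlet(9, 13/2, 15/4, 17/3)
obs 8: x=3 → posterior Dirichlet(9, 13/2, 15/4, 20/3)
obs 9: x=3 → posterior Dirichlet(9, 13/2, 15/4, 23/3)

alpha_1=9, alpha_2=13/2, alpha_3=15/4, alpha_4=23/3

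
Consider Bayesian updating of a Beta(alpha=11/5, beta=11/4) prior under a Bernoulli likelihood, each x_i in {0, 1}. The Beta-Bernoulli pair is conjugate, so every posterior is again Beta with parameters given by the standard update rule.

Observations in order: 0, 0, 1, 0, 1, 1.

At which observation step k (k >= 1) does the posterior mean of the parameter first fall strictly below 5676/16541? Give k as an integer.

k = 2

obs 1: x=0 → posterior Beta(11/5, 15/4)
obs 2: x=0 → posterior Beta(11/5, 19/4)
obs 3: x=1 → posterior Beta(16/5, 19/4)
obs 4: x=0 → posterior Beta(16/5, 23/4)
obs 5: x=1 → posterior Beta(21/5, 23/4)
obs 6: x=1 → posterior Beta(26/5, 23/4)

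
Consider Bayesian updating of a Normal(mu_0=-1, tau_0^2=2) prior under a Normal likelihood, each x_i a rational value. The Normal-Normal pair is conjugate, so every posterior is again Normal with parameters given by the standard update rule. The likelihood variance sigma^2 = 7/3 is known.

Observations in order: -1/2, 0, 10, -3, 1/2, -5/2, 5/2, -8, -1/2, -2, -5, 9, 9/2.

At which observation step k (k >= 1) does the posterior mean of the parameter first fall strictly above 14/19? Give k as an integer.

k = 3

obs 1: x=-1/2 → posterior Normal(-10/13, 14/13)
obs 2: x=0 → posterior Normal(-10/19, 14/19)
obs 3: x=10 → posterior Normal(2, 14/25)
obs 4: x=-3 → posterior Normal(32/31, 14/31)
obs 5: x=1/2 → posterior Normal(35/37, 14/37)
obs 6: x=-5/2 → posterior Normal(20/43, 14/43)
obs 7: x=5/2 → posterior Normal(5/7, 2/7)
obs 8: x=-8 → posterior Normal(-13/55, 14/55)
obs 9: x=-1/2 → posterior Normal(-16/61, 14/61)
obs 10: x=-2 → posterior Normal(-28/67, 14/67)
obs 11: x=-5 → posterior Normal(-58/73, 14/73)
obs 12: x=9 → posterior Normal(-4/79, 14/79)
obs 13: x=9/2 → posterior Normal(23/85, 14/85)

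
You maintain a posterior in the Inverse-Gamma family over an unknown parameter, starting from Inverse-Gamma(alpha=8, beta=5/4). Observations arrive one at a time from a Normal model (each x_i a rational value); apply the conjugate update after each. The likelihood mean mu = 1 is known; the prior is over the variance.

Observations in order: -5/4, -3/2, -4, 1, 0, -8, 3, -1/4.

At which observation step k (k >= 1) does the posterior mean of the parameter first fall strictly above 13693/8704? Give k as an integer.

obs 1: x=-5/4 → posterior Inverse-Gamma(17/2, 121/32)
obs 2: x=-3/2 → posterior Inverse-Gamma(9, 221/32)
obs 3: x=-4 → posterior Inverse-Gamma(19/2, 621/32)
obs 4: x=1 → posterior Inverse-Gamma(10, 621/32)
obs 5: x=0 → posterior Inverse-Gamma(21/2, 637/32)
obs 6: x=-8 → posterior Inverse-Gamma(11, 1933/32)
obs 7: x=3 → posterior Inverse-Gamma(23/2, 1997/32)
obs 8: x=-1/4 → posterior Inverse-Gamma(12, 1011/16)

k = 3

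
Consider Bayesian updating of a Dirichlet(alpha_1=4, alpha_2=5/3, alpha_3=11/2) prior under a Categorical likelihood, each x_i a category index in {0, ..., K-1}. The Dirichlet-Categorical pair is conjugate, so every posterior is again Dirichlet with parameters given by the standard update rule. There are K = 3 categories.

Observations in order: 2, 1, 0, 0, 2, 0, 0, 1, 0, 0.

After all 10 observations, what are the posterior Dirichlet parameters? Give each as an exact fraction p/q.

alpha_1=10, alpha_2=11/3, alpha_3=15/2

obs 1: x=2 → posterior Dirichlet(4, 5/3, 13/2)
obs 2: x=1 → posterior Dirichlet(4, 8/3, 13/2)
obs 3: x=0 → posterior Dirichlet(5, 8/3, 13/2)
obs 4: x=0 → posterior Dirichlet(6, 8/3, 13/2)
obs 5: x=2 → posterior Dirichlet(6, 8/3, 15/2)
obs 6: x=0 → posterior Dirichlet(7, 8/3, 15/2)
obs 7: x=0 → posterior Dirichlet(8, 8/3, 15/2)
obs 8: x=1 → posterior Dirichlet(8, 11/3, 15/2)
obs 9: x=0 → posterior Dirichlet(9, 11/3, 15/2)
obs 10: x=0 → posterior Dirichlet(10, 11/3, 15/2)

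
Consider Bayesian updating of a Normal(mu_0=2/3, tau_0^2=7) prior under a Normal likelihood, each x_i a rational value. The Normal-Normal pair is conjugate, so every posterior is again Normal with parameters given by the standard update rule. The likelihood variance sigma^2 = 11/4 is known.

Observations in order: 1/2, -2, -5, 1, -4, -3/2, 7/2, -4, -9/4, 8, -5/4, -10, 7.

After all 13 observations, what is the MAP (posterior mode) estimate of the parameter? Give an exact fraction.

obs 1: x=1/2 → posterior Normal(64/117, 77/39)
obs 2: x=-2 → posterior Normal(-104/201, 77/67)
obs 3: x=-5 → posterior Normal(-524/285, 77/95)
obs 4: x=1 → posterior Normal(-440/369, 77/123)
obs 5: x=-4 → posterior Normal(-776/453, 77/151)
obs 6: x=-3/2 → posterior Normal(-902/537, 77/179)
obs 7: x=7/2 → posterior Normal(-608/621, 77/207)
obs 8: x=-4 → posterior Normal(-944/705, 77/235)
obs 9: x=-9/4 → posterior Normal(-1133/789, 77/263)
obs 10: x=8 → posterior Normal(-461/873, 77/291)
obs 11: x=-5/4 → posterior Normal(-566/957, 7/29)
obs 12: x=-10 → posterior Normal(-1406/1041, 77/347)
obs 13: x=7 → posterior Normal(-818/1125, 77/375)

-818/1125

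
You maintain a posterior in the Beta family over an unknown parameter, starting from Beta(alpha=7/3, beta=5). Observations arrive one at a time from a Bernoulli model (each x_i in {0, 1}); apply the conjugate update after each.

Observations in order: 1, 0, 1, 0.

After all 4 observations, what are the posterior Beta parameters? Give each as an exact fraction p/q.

obs 1: x=1 → posterior Beta(10/3, 5)
obs 2: x=0 → posterior Beta(10/3, 6)
obs 3: x=1 → posterior Beta(13/3, 6)
obs 4: x=0 → posterior Beta(13/3, 7)

alpha=13/3, beta=7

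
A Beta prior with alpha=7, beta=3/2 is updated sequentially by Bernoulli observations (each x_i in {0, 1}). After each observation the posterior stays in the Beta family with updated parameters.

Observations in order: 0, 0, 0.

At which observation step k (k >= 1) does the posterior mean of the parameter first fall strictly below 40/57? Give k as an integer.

k = 2

obs 1: x=0 → posterior Beta(7, 5/2)
obs 2: x=0 → posterior Beta(7, 7/2)
obs 3: x=0 → posterior Beta(7, 9/2)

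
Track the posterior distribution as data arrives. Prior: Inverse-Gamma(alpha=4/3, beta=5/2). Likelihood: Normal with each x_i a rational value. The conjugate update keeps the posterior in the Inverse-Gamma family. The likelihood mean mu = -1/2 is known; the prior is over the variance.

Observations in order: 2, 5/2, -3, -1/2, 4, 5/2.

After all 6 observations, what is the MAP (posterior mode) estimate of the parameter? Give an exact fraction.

obs 1: x=2 → posterior Inverse-Gamma(11/6, 45/8)
obs 2: x=5/2 → posterior Inverse-Gamma(7/3, 81/8)
obs 3: x=-3 → posterior Inverse-Gamma(17/6, 53/4)
obs 4: x=-1/2 → posterior Inverse-Gamma(10/3, 53/4)
obs 5: x=4 → posterior Inverse-Gamma(23/6, 187/8)
obs 6: x=5/2 → posterior Inverse-Gamma(13/3, 223/8)

669/128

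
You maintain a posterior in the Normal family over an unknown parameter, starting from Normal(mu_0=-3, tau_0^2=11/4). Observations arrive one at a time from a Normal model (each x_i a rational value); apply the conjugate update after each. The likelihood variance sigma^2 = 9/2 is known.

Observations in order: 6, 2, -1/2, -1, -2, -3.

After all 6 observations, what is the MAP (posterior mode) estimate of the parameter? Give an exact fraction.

obs 1: x=6 → posterior Normal(12/29, 99/58)
obs 2: x=2 → posterior Normal(17/20, 99/80)
obs 3: x=-1/2 → posterior Normal(19/34, 33/34)
obs 4: x=-1 → posterior Normal(35/124, 99/124)
obs 5: x=-2 → posterior Normal(-9/146, 99/146)
obs 6: x=-3 → posterior Normal(-25/56, 33/56)

-25/56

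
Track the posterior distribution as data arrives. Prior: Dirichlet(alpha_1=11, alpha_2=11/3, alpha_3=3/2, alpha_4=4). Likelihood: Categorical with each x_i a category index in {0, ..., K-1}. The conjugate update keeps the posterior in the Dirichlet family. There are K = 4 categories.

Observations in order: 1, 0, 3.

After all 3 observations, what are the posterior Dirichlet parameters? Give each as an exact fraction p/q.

alpha_1=12, alpha_2=14/3, alpha_3=3/2, alpha_4=5

obs 1: x=1 → posterior Dirichlet(11, 14/3, 3/2, 4)
obs 2: x=0 → posterior Dirichlet(12, 14/3, 3/2, 4)
obs 3: x=3 → posterior Dirichlet(12, 14/3, 3/2, 5)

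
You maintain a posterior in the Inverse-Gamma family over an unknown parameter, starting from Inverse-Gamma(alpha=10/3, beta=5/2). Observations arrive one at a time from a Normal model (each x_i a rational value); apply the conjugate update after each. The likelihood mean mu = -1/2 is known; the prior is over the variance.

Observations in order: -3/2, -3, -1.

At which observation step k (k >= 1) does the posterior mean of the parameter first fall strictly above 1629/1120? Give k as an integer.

k = 2

obs 1: x=-3/2 → posterior Inverse-Gamma(23/6, 3)
obs 2: x=-3 → posterior Inverse-Gamma(13/3, 49/8)
obs 3: x=-1 → posterior Inverse-Gamma(29/6, 25/4)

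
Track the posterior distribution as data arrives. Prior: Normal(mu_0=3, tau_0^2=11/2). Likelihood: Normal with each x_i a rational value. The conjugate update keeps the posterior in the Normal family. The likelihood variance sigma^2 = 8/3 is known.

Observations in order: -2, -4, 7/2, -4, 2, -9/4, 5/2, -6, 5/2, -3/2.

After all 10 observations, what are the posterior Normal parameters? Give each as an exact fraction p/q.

mu_0=-1029/1384, tau_0^2=44/173

obs 1: x=-2 → posterior Normal(-18/49, 88/49)
obs 2: x=-4 → posterior Normal(-75/41, 44/41)
obs 3: x=7/2 → posterior Normal(-3/10, 88/115)
obs 4: x=-4 → posterior Normal(-9/8, 22/37)
obs 5: x=2 → posterior Normal(-201/362, 88/181)
obs 6: x=-9/4 → posterior Normal(-699/856, 44/107)
obs 7: x=5/2 → posterior Normal(-369/988, 88/247)
obs 8: x=-6 → posterior Normal(-1161/1120, 11/35)
obs 9: x=5/2 → posterior Normal(-831/1252, 88/313)
obs 10: x=-3/2 → posterior Normal(-1029/1384, 44/173)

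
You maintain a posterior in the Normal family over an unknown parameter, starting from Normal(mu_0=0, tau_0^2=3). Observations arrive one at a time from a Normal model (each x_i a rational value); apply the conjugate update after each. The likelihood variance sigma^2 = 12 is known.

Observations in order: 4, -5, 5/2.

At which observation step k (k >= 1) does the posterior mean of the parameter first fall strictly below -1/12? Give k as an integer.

obs 1: x=4 → posterior Normal(4/5, 12/5)
obs 2: x=-5 → posterior Normal(-1/6, 2)
obs 3: x=5/2 → posterior Normal(3/14, 12/7)

k = 2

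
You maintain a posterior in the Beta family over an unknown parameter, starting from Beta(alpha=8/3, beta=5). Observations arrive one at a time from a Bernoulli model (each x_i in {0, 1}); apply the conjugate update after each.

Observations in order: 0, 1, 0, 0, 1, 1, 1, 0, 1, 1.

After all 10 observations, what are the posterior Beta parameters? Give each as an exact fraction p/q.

obs 1: x=0 → posterior Beta(8/3, 6)
obs 2: x=1 → posterior Beta(11/3, 6)
obs 3: x=0 → posterior Beta(11/3, 7)
obs 4: x=0 → posterior Beta(11/3, 8)
obs 5: x=1 → posterior Beta(14/3, 8)
obs 6: x=1 → posterior Beta(17/3, 8)
obs 7: x=1 → posterior Beta(20/3, 8)
obs 8: x=0 → posterior Beta(20/3, 9)
obs 9: x=1 → posterior Beta(23/3, 9)
obs 10: x=1 → posterior Beta(26/3, 9)

alpha=26/3, beta=9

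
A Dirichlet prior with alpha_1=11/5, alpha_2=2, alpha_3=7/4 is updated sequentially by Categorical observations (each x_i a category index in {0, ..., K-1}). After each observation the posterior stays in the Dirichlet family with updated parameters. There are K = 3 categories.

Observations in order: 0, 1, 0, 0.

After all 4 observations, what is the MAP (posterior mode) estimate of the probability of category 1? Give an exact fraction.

obs 1: x=0 → posterior Dirichlet(16/5, 2, 7/4)
obs 2: x=1 → posterior Dirichlet(16/5, 3, 7/4)
obs 3: x=0 → posterior Dirichlet(21/5, 3, 7/4)
obs 4: x=0 → posterior Dirichlet(26/5, 3, 7/4)

40/139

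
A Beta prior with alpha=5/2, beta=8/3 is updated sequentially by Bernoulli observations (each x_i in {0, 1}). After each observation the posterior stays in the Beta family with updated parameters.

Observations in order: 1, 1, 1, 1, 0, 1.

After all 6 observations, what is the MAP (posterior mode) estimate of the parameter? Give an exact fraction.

obs 1: x=1 → posterior Beta(7/2, 8/3)
obs 2: x=1 → posterior Beta(9/2, 8/3)
obs 3: x=1 → posterior Beta(11/2, 8/3)
obs 4: x=1 → posterior Beta(13/2, 8/3)
obs 5: x=0 → posterior Beta(13/2, 11/3)
obs 6: x=1 → posterior Beta(15/2, 11/3)

39/55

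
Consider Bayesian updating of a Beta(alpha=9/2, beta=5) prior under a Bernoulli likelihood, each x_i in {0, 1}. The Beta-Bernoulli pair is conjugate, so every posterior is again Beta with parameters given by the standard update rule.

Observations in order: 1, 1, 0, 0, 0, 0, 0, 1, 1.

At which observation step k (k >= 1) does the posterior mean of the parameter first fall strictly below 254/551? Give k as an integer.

k = 5

obs 1: x=1 → posterior Beta(11/2, 5)
obs 2: x=1 → posterior Beta(13/2, 5)
obs 3: x=0 → posterior Beta(13/2, 6)
obs 4: x=0 → posterior Beta(13/2, 7)
obs 5: x=0 → posterior Beta(13/2, 8)
obs 6: x=0 → posterior Beta(13/2, 9)
obs 7: x=0 → posterior Beta(13/2, 10)
obs 8: x=1 → posterior Beta(15/2, 10)
obs 9: x=1 → posterior Beta(17/2, 10)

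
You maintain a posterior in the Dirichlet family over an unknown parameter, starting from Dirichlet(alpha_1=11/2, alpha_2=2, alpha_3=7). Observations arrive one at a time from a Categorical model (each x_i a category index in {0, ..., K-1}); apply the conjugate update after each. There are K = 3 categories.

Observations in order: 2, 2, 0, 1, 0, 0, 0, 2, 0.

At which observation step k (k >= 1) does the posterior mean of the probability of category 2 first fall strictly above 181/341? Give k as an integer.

obs 1: x=2 → posterior Dirichlet(11/2, 2, 8)
obs 2: x=2 → posterior Dirichlet(11/2, 2, 9)
obs 3: x=0 → posterior Dirichlet(13/2, 2, 9)
obs 4: x=1 → posterior Dirichlet(13/2, 3, 9)
obs 5: x=0 → posterior Dirichlet(15/2, 3, 9)
obs 6: x=0 → posterior Dirichlet(17/2, 3, 9)
obs 7: x=0 → posterior Dirichlet(19/2, 3, 9)
obs 8: x=2 → posterior Dirichlet(19/2, 3, 10)
obs 9: x=0 → posterior Dirichlet(21/2, 3, 10)

k = 2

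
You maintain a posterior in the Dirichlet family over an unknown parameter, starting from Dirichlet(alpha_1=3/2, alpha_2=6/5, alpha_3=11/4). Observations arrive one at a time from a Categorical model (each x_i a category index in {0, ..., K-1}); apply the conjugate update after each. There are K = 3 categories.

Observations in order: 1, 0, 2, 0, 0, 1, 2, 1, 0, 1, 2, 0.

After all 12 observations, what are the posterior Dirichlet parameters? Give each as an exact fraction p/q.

obs 1: x=1 → posterior Dirichlet(3/2, 11/5, 11/4)
obs 2: x=0 → posterior Dirichlet(5/2, 11/5, 11/4)
obs 3: x=2 → posterior Dirichlet(5/2, 11/5, 15/4)
obs 4: x=0 → posterior Dirichlet(7/2, 11/5, 15/4)
obs 5: x=0 → posterior Dirichlet(9/2, 11/5, 15/4)
obs 6: x=1 → posterior Dirichlet(9/2, 16/5, 15/4)
obs 7: x=2 → posterior Dirichlet(9/2, 16/5, 19/4)
obs 8: x=1 → posterior Dirichlet(9/2, 21/5, 19/4)
obs 9: x=0 → posterior Dirichlet(11/2, 21/5, 19/4)
obs 10: x=1 → posterior Dirichlet(11/2, 26/5, 19/4)
obs 11: x=2 → posterior Dirichlet(11/2, 26/5, 23/4)
obs 12: x=0 → posterior Dirichlet(13/2, 26/5, 23/4)

alpha_1=13/2, alpha_2=26/5, alpha_3=23/4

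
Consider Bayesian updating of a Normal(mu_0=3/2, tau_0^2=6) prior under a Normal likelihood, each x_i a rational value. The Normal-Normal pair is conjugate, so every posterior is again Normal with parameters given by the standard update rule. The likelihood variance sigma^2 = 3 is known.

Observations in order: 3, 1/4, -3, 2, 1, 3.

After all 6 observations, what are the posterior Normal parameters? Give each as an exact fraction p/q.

obs 1: x=3 → posterior Normal(5/2, 2)
obs 2: x=1/4 → posterior Normal(8/5, 6/5)
obs 3: x=-3 → posterior Normal(2/7, 6/7)
obs 4: x=2 → posterior Normal(2/3, 2/3)
obs 5: x=1 → posterior Normal(8/11, 6/11)
obs 6: x=3 → posterior Normal(14/13, 6/13)

mu_0=14/13, tau_0^2=6/13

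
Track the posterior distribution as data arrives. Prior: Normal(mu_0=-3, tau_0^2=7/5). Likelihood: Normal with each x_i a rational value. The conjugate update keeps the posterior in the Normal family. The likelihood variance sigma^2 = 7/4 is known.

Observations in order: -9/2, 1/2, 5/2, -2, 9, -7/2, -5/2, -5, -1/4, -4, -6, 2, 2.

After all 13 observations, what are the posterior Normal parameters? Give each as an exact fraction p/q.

mu_0=-62/57, tau_0^2=7/57

obs 1: x=-9/2 → posterior Normal(-11/3, 7/9)
obs 2: x=1/2 → posterior Normal(-31/13, 7/13)
obs 3: x=5/2 → posterior Normal(-21/17, 7/17)
obs 4: x=-2 → posterior Normal(-29/21, 1/3)
obs 5: x=9 → posterior Normal(7/25, 7/25)
obs 6: x=-7/2 → posterior Normal(-7/29, 7/29)
obs 7: x=-5/2 → posterior Normal(-17/33, 7/33)
obs 8: x=-5 → posterior Normal(-1, 7/37)
obs 9: x=-1/4 → posterior Normal(-38/41, 7/41)
obs 10: x=-4 → posterior Normal(-6/5, 7/45)
obs 11: x=-6 → posterior Normal(-78/49, 1/7)
obs 12: x=2 → posterior Normal(-70/53, 7/53)
obs 13: x=2 → posterior Normal(-62/57, 7/57)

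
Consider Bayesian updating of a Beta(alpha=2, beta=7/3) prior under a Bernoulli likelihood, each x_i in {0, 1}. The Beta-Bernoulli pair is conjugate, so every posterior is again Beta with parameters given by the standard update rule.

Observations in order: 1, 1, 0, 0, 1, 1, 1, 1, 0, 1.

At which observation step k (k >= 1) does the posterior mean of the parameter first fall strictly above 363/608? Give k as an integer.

k = 2

obs 1: x=1 → posterior Beta(3, 7/3)
obs 2: x=1 → posterior Beta(4, 7/3)
obs 3: x=0 → posterior Beta(4, 10/3)
obs 4: x=0 → posterior Beta(4, 13/3)
obs 5: x=1 → posterior Beta(5, 13/3)
obs 6: x=1 → posterior Beta(6, 13/3)
obs 7: x=1 → posterior Beta(7, 13/3)
obs 8: x=1 → posterior Beta(8, 13/3)
obs 9: x=0 → posterior Beta(8, 16/3)
obs 10: x=1 → posterior Beta(9, 16/3)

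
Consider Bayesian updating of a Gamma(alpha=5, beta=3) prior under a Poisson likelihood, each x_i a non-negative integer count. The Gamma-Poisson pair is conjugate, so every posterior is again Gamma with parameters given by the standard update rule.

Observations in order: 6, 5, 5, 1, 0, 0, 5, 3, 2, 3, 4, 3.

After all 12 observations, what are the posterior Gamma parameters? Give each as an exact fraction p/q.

obs 1: x=6 → posterior Gamma(11, 4)
obs 2: x=5 → posterior Gamma(16, 5)
obs 3: x=5 → posterior Gamma(21, 6)
obs 4: x=1 → posterior Gamma(22, 7)
obs 5: x=0 → posterior Gamma(22, 8)
obs 6: x=0 → posterior Gamma(22, 9)
obs 7: x=5 → posterior Gamma(27, 10)
obs 8: x=3 → posterior Gamma(30, 11)
obs 9: x=2 → posterior Gamma(32, 12)
obs 10: x=3 → posterior Gamma(35, 13)
obs 11: x=4 → posterior Gamma(39, 14)
obs 12: x=3 → posterior Gamma(42, 15)

alpha=42, beta=15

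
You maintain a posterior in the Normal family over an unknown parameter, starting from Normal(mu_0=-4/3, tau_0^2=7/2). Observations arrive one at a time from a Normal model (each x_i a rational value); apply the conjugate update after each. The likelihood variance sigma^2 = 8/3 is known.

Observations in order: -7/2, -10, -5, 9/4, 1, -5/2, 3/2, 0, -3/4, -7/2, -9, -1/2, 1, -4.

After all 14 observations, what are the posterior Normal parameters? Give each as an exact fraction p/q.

obs 1: x=-7/2 → posterior Normal(-569/222, 56/37)
obs 2: x=-10 → posterior Normal(-1829/348, 28/29)
obs 3: x=-5 → posterior Normal(-2459/474, 56/79)
obs 4: x=9/4 → posterior Normal(-4351/1200, 14/25)
obs 5: x=1 → posterior Normal(-4099/1452, 56/121)
obs 6: x=-5/2 → posterior Normal(-4729/1704, 28/71)
obs 7: x=3/2 → posterior Normal(-4351/1956, 56/163)
obs 8: x=0 → posterior Normal(-4351/2208, 7/23)
obs 9: x=-3/4 → posterior Normal(-227/123, 56/205)
obs 10: x=-7/2 → posterior Normal(-2711/1356, 28/113)
obs 11: x=-9 → posterior Normal(-3845/1482, 56/247)
obs 12: x=-1/2 → posterior Normal(-977/402, 14/67)
obs 13: x=1 → posterior Normal(-1891/867, 56/289)
obs 14: x=-4 → posterior Normal(-2143/930, 28/155)

mu_0=-2143/930, tau_0^2=28/155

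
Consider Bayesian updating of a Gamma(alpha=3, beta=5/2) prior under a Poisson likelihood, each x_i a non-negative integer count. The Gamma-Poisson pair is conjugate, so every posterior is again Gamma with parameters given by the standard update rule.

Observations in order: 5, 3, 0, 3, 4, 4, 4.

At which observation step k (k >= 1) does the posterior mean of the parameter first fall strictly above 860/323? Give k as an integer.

obs 1: x=5 → posterior Gamma(8, 7/2)
obs 2: x=3 → posterior Gamma(11, 9/2)
obs 3: x=0 → posterior Gamma(11, 11/2)
obs 4: x=3 → posterior Gamma(14, 13/2)
obs 5: x=4 → posterior Gamma(18, 15/2)
obs 6: x=4 → posterior Gamma(22, 17/2)
obs 7: x=4 → posterior Gamma(26, 19/2)

k = 7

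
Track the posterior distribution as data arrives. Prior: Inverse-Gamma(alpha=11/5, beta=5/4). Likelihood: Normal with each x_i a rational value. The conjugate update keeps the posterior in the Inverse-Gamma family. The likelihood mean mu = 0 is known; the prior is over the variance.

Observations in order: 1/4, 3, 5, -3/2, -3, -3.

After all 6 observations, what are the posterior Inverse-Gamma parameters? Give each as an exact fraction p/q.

alpha=26/5, beta=909/32

obs 1: x=1/4 → posterior Inverse-Gamma(27/10, 41/32)
obs 2: x=3 → posterior Inverse-Gamma(16/5, 185/32)
obs 3: x=5 → posterior Inverse-Gamma(37/10, 585/32)
obs 4: x=-3/2 → posterior Inverse-Gamma(21/5, 621/32)
obs 5: x=-3 → posterior Inverse-Gamma(47/10, 765/32)
obs 6: x=-3 → posterior Inverse-Gamma(26/5, 909/32)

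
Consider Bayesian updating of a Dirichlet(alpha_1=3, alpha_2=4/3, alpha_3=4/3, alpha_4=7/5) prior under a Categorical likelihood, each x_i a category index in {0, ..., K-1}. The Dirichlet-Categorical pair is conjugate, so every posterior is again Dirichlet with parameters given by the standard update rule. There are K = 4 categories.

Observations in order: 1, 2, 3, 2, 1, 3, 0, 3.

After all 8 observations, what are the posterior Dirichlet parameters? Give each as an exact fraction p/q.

alpha_1=4, alpha_2=10/3, alpha_3=10/3, alpha_4=22/5

obs 1: x=1 → posterior Dirichlet(3, 7/3, 4/3, 7/5)
obs 2: x=2 → posterior Dirichlet(3, 7/3, 7/3, 7/5)
obs 3: x=3 → posterior Dirichlet(3, 7/3, 7/3, 12/5)
obs 4: x=2 → posterior Dirichlet(3, 7/3, 10/3, 12/5)
obs 5: x=1 → posterior Dirichlet(3, 10/3, 10/3, 12/5)
obs 6: x=3 → posterior Dirichlet(3, 10/3, 10/3, 17/5)
obs 7: x=0 → posterior Dirichlet(4, 10/3, 10/3, 17/5)
obs 8: x=3 → posterior Dirichlet(4, 10/3, 10/3, 22/5)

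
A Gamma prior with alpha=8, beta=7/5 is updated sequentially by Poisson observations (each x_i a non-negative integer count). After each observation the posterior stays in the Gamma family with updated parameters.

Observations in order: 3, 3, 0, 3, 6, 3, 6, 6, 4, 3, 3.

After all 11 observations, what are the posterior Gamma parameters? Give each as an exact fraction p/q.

alpha=48, beta=62/5

obs 1: x=3 → posterior Gamma(11, 12/5)
obs 2: x=3 → posterior Gamma(14, 17/5)
obs 3: x=0 → posterior Gamma(14, 22/5)
obs 4: x=3 → posterior Gamma(17, 27/5)
obs 5: x=6 → posterior Gamma(23, 32/5)
obs 6: x=3 → posterior Gamma(26, 37/5)
obs 7: x=6 → posterior Gamma(32, 42/5)
obs 8: x=6 → posterior Gamma(38, 47/5)
obs 9: x=4 → posterior Gamma(42, 52/5)
obs 10: x=3 → posterior Gamma(45, 57/5)
obs 11: x=3 → posterior Gamma(48, 62/5)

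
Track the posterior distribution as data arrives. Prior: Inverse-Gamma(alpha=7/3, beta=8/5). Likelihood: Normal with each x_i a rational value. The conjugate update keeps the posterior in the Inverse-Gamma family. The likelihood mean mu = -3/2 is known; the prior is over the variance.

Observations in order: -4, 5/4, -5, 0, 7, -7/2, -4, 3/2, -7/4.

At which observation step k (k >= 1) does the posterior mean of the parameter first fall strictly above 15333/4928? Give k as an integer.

obs 1: x=-4 → posterior Inverse-Gamma(17/6, 189/40)
obs 2: x=5/4 → posterior Inverse-Gamma(10/3, 1361/160)
obs 3: x=-5 → posterior Inverse-Gamma(23/6, 2341/160)
obs 4: x=0 → posterior Inverse-Gamma(13/3, 2521/160)
obs 5: x=7 → posterior Inverse-Gamma(29/6, 8301/160)
obs 6: x=-7/2 → posterior Inverse-Gamma(16/3, 8621/160)
obs 7: x=-4 → posterior Inverse-Gamma(35/6, 9121/160)
obs 8: x=3/2 → posterior Inverse-Gamma(19/3, 9841/160)
obs 9: x=-7/4 → posterior Inverse-Gamma(41/6, 4923/80)

k = 2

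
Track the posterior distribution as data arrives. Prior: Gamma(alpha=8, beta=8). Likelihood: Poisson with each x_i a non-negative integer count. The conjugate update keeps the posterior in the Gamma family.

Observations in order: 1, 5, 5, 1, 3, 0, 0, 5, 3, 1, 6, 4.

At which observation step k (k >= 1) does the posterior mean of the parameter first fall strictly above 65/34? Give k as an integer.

k = 11

obs 1: x=1 → posterior Gamma(9, 9)
obs 2: x=5 → posterior Gamma(14, 10)
obs 3: x=5 → posterior Gamma(19, 11)
obs 4: x=1 → posterior Gamma(20, 12)
obs 5: x=3 → posterior Gamma(23, 13)
obs 6: x=0 → posterior Gamma(23, 14)
obs 7: x=0 → posterior Gamma(23, 15)
obs 8: x=5 → posterior Gamma(28, 16)
obs 9: x=3 → posterior Gamma(31, 17)
obs 10: x=1 → posterior Gamma(32, 18)
obs 11: x=6 → posterior Gamma(38, 19)
obs 12: x=4 → posterior Gamma(42, 20)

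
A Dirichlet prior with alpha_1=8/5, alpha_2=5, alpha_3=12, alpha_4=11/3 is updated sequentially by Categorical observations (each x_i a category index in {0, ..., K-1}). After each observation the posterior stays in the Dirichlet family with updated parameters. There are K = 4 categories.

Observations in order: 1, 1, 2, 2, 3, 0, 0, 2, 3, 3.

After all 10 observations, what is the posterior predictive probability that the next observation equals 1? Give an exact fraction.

105/484

obs 1: x=1 → posterior Dirichlet(8/5, 6, 12, 11/3)
obs 2: x=1 → posterior Dirichlet(8/5, 7, 12, 11/3)
obs 3: x=2 → posterior Dirichlet(8/5, 7, 13, 11/3)
obs 4: x=2 → posterior Dirichlet(8/5, 7, 14, 11/3)
obs 5: x=3 → posterior Dirichlet(8/5, 7, 14, 14/3)
obs 6: x=0 → posterior Dirichlet(13/5, 7, 14, 14/3)
obs 7: x=0 → posterior Dirichlet(18/5, 7, 14, 14/3)
obs 8: x=2 → posterior Dirichlet(18/5, 7, 15, 14/3)
obs 9: x=3 → posterior Dirichlet(18/5, 7, 15, 17/3)
obs 10: x=3 → posterior Dirichlet(18/5, 7, 15, 20/3)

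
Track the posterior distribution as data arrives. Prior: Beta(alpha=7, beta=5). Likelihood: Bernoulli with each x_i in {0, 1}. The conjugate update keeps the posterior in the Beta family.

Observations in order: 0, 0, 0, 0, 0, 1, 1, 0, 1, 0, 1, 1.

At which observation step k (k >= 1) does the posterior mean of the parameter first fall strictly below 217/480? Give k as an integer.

k = 4

obs 1: x=0 → posterior Beta(7, 6)
obs 2: x=0 → posterior Beta(7, 7)
obs 3: x=0 → posterior Beta(7, 8)
obs 4: x=0 → posterior Beta(7, 9)
obs 5: x=0 → posterior Beta(7, 10)
obs 6: x=1 → posterior Beta(8, 10)
obs 7: x=1 → posterior Beta(9, 10)
obs 8: x=0 → posterior Beta(9, 11)
obs 9: x=1 → posterior Beta(10, 11)
obs 10: x=0 → posterior Beta(10, 12)
obs 11: x=1 → posterior Beta(11, 12)
obs 12: x=1 → posterior Beta(12, 12)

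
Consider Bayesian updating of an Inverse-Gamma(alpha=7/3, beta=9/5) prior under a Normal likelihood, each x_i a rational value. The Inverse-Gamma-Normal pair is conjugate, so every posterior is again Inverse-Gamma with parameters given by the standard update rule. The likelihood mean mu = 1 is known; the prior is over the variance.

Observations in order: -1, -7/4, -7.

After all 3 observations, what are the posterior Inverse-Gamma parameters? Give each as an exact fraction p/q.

alpha=23/6, beta=6333/160

obs 1: x=-1 → posterior Inverse-Gamma(17/6, 19/5)
obs 2: x=-7/4 → posterior Inverse-Gamma(10/3, 1213/160)
obs 3: x=-7 → posterior Inverse-Gamma(23/6, 6333/160)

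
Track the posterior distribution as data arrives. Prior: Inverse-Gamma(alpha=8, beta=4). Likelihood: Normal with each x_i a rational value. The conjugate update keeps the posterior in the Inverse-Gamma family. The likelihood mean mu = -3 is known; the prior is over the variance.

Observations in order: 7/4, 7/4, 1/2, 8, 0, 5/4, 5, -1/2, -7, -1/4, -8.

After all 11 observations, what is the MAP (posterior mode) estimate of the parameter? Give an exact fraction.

1329/116

obs 1: x=7/4 → posterior Inverse-Gamma(17/2, 489/32)
obs 2: x=7/4 → posterior Inverse-Gamma(9, 425/16)
obs 3: x=1/2 → posterior Inverse-Gamma(19/2, 523/16)
obs 4: x=8 → posterior Inverse-Gamma(10, 1491/16)
obs 5: x=0 → posterior Inverse-Gamma(21/2, 1563/16)
obs 6: x=5/4 → posterior Inverse-Gamma(11, 3415/32)
obs 7: x=5 → posterior Inverse-Gamma(23/2, 4439/32)
obs 8: x=-1/2 → posterior Inverse-Gamma(12, 4539/32)
obs 9: x=-7 → posterior Inverse-Gamma(25/2, 4795/32)
obs 10: x=-1/4 → posterior Inverse-Gamma(13, 1229/8)
obs 11: x=-8 → posterior Inverse-Gamma(27/2, 1329/8)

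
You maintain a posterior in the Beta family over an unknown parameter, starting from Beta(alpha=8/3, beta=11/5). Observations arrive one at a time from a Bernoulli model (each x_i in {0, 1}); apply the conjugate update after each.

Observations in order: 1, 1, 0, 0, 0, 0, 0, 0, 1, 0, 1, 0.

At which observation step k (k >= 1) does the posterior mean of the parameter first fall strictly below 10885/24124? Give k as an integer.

k = 6

obs 1: x=1 → posterior Beta(11/3, 11/5)
obs 2: x=1 → posterior Beta(14/3, 11/5)
obs 3: x=0 → posterior Beta(14/3, 16/5)
obs 4: x=0 → posterior Beta(14/3, 21/5)
obs 5: x=0 → posterior Beta(14/3, 26/5)
obs 6: x=0 → posterior Beta(14/3, 31/5)
obs 7: x=0 → posterior Beta(14/3, 36/5)
obs 8: x=0 → posterior Beta(14/3, 41/5)
obs 9: x=1 → posterior Beta(17/3, 41/5)
obs 10: x=0 → posterior Beta(17/3, 46/5)
obs 11: x=1 → posterior Beta(20/3, 46/5)
obs 12: x=0 → posterior Beta(20/3, 51/5)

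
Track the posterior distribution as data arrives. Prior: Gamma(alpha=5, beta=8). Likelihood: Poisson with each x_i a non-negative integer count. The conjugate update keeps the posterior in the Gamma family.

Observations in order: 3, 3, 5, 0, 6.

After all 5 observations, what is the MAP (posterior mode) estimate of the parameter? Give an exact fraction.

obs 1: x=3 → posterior Gamma(8, 9)
obs 2: x=3 → posterior Gamma(11, 10)
obs 3: x=5 → posterior Gamma(16, 11)
obs 4: x=0 → posterior Gamma(16, 12)
obs 5: x=6 → posterior Gamma(22, 13)

21/13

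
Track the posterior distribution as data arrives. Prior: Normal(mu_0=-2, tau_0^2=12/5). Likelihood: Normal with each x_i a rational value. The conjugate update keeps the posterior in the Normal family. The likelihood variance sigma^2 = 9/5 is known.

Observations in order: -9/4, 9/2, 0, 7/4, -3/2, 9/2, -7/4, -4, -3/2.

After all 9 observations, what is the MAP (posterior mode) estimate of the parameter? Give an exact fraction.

obs 1: x=-9/4 → posterior Normal(-15/7, 36/35)
obs 2: x=9/2 → posterior Normal(3/11, 36/55)
obs 3: x=0 → posterior Normal(1/5, 12/25)
obs 4: x=7/4 → posterior Normal(10/19, 36/95)
obs 5: x=-3/2 → posterior Normal(4/23, 36/115)
obs 6: x=9/2 → posterior Normal(22/27, 4/15)
obs 7: x=-7/4 → posterior Normal(15/31, 36/155)
obs 8: x=-4 → posterior Normal(-1/35, 36/175)
obs 9: x=-3/2 → posterior Normal(-7/39, 12/65)

-7/39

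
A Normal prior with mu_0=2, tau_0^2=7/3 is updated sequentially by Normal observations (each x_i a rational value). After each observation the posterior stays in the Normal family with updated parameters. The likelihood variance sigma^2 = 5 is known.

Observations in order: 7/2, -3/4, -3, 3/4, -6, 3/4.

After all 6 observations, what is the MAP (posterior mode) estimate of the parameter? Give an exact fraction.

obs 1: x=7/2 → posterior Normal(109/44, 35/22)
obs 2: x=-3/4 → posterior Normal(197/116, 35/29)
obs 3: x=-3 → posterior Normal(113/144, 35/36)
obs 4: x=3/4 → posterior Normal(67/86, 35/43)
obs 5: x=-6 → posterior Normal(-17/100, 7/10)
obs 6: x=3/4 → posterior Normal(-13/228, 35/57)

-13/228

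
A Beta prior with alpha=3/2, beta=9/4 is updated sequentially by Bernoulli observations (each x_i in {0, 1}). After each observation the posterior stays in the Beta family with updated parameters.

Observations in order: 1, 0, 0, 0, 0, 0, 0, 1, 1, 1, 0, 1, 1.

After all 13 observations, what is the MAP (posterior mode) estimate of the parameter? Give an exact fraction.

26/59

obs 1: x=1 → posterior Beta(5/2, 9/4)
obs 2: x=0 → posterior Beta(5/2, 13/4)
obs 3: x=0 → posterior Beta(5/2, 17/4)
obs 4: x=0 → posterior Beta(5/2, 21/4)
obs 5: x=0 → posterior Beta(5/2, 25/4)
obs 6: x=0 → posterior Beta(5/2, 29/4)
obs 7: x=0 → posterior Beta(5/2, 33/4)
obs 8: x=1 → posterior Beta(7/2, 33/4)
obs 9: x=1 → posterior Beta(9/2, 33/4)
obs 10: x=1 → posterior Beta(11/2, 33/4)
obs 11: x=0 → posterior Beta(11/2, 37/4)
obs 12: x=1 → posterior Beta(13/2, 37/4)
obs 13: x=1 → posterior Beta(15/2, 37/4)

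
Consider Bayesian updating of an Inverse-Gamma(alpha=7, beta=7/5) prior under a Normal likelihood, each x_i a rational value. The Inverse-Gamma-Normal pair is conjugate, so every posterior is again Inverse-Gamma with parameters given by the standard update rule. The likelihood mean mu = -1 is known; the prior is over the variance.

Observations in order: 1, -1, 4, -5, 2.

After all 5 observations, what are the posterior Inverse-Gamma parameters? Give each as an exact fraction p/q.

alpha=19/2, beta=142/5

obs 1: x=1 → posterior Inverse-Gamma(15/2, 17/5)
obs 2: x=-1 → posterior Inverse-Gamma(8, 17/5)
obs 3: x=4 → posterior Inverse-Gamma(17/2, 159/10)
obs 4: x=-5 → posterior Inverse-Gamma(9, 239/10)
obs 5: x=2 → posterior Inverse-Gamma(19/2, 142/5)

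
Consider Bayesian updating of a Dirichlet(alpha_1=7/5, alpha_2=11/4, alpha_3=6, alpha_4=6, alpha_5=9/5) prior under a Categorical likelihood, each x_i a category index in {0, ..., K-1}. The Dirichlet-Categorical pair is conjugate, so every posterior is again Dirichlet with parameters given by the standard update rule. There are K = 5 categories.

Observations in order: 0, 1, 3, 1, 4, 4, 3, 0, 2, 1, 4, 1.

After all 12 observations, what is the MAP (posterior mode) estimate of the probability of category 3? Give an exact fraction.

140/499

obs 1: x=0 → posterior Dirichlet(12/5, 11/4, 6, 6, 9/5)
obs 2: x=1 → posterior Dirichlet(12/5, 15/4, 6, 6, 9/5)
obs 3: x=3 → posterior Dirichlet(12/5, 15/4, 6, 7, 9/5)
obs 4: x=1 → posterior Dirichlet(12/5, 19/4, 6, 7, 9/5)
obs 5: x=4 → posterior Dirichlet(12/5, 19/4, 6, 7, 14/5)
obs 6: x=4 → posterior Dirichlet(12/5, 19/4, 6, 7, 19/5)
obs 7: x=3 → posterior Dirichlet(12/5, 19/4, 6, 8, 19/5)
obs 8: x=0 → posterior Dirichlet(17/5, 19/4, 6, 8, 19/5)
obs 9: x=2 → posterior Dirichlet(17/5, 19/4, 7, 8, 19/5)
obs 10: x=1 → posterior Dirichlet(17/5, 23/4, 7, 8, 19/5)
obs 11: x=4 → posterior Dirichlet(17/5, 23/4, 7, 8, 24/5)
obs 12: x=1 → posterior Dirichlet(17/5, 27/4, 7, 8, 24/5)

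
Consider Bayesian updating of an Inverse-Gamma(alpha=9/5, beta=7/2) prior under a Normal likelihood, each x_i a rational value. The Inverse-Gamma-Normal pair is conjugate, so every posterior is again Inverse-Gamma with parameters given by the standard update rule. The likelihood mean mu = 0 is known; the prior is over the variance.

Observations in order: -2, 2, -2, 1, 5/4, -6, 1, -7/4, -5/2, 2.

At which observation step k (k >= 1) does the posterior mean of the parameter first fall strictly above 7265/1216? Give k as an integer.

obs 1: x=-2 → posterior Inverse-Gamma(23/10, 11/2)
obs 2: x=2 → posterior Inverse-Gamma(14/5, 15/2)
obs 3: x=-2 → posterior Inverse-Gamma(33/10, 19/2)
obs 4: x=1 → posterior Inverse-Gamma(19/5, 10)
obs 5: x=5/4 → posterior Inverse-Gamma(43/10, 345/32)
obs 6: x=-6 → posterior Inverse-Gamma(24/5, 921/32)
obs 7: x=1 → posterior Inverse-Gamma(53/10, 937/32)
obs 8: x=-7/4 → posterior Inverse-Gamma(29/5, 493/16)
obs 9: x=-5/2 → posterior Inverse-Gamma(63/10, 543/16)
obs 10: x=2 → posterior Inverse-Gamma(34/5, 575/16)

k = 6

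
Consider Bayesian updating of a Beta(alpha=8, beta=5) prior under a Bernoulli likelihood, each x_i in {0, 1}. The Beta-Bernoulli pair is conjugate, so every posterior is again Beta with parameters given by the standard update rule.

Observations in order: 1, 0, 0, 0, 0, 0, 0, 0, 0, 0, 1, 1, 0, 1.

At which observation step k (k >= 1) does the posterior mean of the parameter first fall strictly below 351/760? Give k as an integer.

k = 7

obs 1: x=1 → posterior Beta(9, 5)
obs 2: x=0 → posterior Beta(9, 6)
obs 3: x=0 → posterior Beta(9, 7)
obs 4: x=0 → posterior Beta(9, 8)
obs 5: x=0 → posterior Beta(9, 9)
obs 6: x=0 → posterior Beta(9, 10)
obs 7: x=0 → posterior Beta(9, 11)
obs 8: x=0 → posterior Beta(9, 12)
obs 9: x=0 → posterior Beta(9, 13)
obs 10: x=0 → posterior Beta(9, 14)
obs 11: x=1 → posterior Beta(10, 14)
obs 12: x=1 → posterior Beta(11, 14)
obs 13: x=0 → posterior Beta(11, 15)
obs 14: x=1 → posterior Beta(12, 15)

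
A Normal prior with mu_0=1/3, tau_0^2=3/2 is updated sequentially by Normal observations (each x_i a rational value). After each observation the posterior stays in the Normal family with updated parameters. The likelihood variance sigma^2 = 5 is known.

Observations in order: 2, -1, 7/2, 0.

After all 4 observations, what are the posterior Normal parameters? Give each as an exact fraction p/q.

obs 1: x=2 → posterior Normal(28/39, 15/13)
obs 2: x=-1 → posterior Normal(19/48, 15/16)
obs 3: x=7/2 → posterior Normal(101/114, 15/19)
obs 4: x=0 → posterior Normal(101/132, 15/22)

mu_0=101/132, tau_0^2=15/22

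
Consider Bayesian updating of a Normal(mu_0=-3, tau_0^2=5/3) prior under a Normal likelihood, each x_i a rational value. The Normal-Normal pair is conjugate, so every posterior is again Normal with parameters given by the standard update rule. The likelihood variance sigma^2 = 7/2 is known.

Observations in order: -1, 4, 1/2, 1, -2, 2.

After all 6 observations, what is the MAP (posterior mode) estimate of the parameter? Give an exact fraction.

obs 1: x=-1 → posterior Normal(-73/31, 35/31)
obs 2: x=4 → posterior Normal(-33/41, 35/41)
obs 3: x=1/2 → posterior Normal(-28/51, 35/51)
obs 4: x=1 → posterior Normal(-18/61, 35/61)
obs 5: x=-2 → posterior Normal(-38/71, 35/71)
obs 6: x=2 → posterior Normal(-2/9, 35/81)

-2/9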